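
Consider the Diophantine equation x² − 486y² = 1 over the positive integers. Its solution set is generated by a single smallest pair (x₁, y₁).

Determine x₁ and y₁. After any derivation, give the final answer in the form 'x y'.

d=486: √d = [22; 22,44] (ℓ=2, even), read p_1/q_1
i=0: a=22 ⇒ p=22, q=1
i=1: a=22 ⇒ p=485, q=22
(x₁, y₁) = (485, 22);  485² − 486·22² = 1 ✓

485 22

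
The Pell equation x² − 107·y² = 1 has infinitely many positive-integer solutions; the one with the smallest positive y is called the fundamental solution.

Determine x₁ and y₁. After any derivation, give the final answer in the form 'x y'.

√107 → a₀=10, period (2,1,9,1,2,20); ℓ=6 even so k=5
step 0: (10, 1)  from 10·(1,0) + (0,1)
…
step 4: (331, 32)  from 1·(300,29) + (31,3)
step 5: (962, 93)  from 2·(331,32) + (300,29)
(x₁, y₁) = (962, 93);  962² − 107·93² = 1 ✓

962 93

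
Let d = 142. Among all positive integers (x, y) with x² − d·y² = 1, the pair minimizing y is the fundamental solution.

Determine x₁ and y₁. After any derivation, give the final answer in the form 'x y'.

d=142: √d = [11; 1,10,1,22] (ℓ=4, even), read p_3/q_3
a_0=11:  p_0=11·1+0=11,  q_0=11·0+1=1
a_1=1:  p_1=1·11+1=12,  q_1=1·1+0=1
a_2=10:  p_2=10·12+11=131,  q_2=10·1+1=11
a_3=1:  p_3=1·131+12=143,  q_3=1·11+1=12
fundamental: x₁=143, y₁=12  (since 20449 − 142·144 = 1)

143 12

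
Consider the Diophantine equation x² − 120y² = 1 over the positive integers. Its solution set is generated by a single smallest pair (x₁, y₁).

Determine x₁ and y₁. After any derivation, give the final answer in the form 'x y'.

11 1

d=120: √d = [10; 1,20] (ℓ=2, even), read p_1/q_1
a_0=10:  p_0=10·1+0=10,  q_0=10·0+1=1
a_1=1:  p_1=1·10+1=11,  q_1=1·1+0=1
(x₁, y₁) = (11, 1);  11² − 120·1² = 1 ✓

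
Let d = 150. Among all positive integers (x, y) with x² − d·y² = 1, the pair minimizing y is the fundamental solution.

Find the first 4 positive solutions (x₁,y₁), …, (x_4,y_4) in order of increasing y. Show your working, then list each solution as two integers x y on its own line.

49 4
4801 392
470449 38412
46099201 3763984

d=150: √d = [12; 4,24] (ℓ=2, even), read p_1/q_1
k=0  a_k=12  p_k/q_k = 12/1
k=1  a_k=4  p_k/q_k = 49/4
fundamental: x₁=49, y₁=4  (since 2401 − 150·16 = 1)
(x_2, y_2) = (49·49 + 150·4·4, 49·4 + 4·49) = (4801, 392)
(x_3, y_3) = (49·4801 + 150·4·392, 49·392 + 4·4801) = (470449, 38412)
(x_4, y_4) = (49·470449 + 150·4·38412, 49·38412 + 4·470449) = (46099201, 3763984)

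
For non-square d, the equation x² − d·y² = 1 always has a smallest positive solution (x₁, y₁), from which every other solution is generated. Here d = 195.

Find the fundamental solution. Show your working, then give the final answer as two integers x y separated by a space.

14 1

[13; 1,26] for √195; ℓ=2 ⇒ convergent index 1
a_0=13:  p_0=13·1+0=13,  q_0=13·0+1=1
a_1=1:  p_1=1·13+1=14,  q_1=1·1+0=1
fundamental: x₁=14, y₁=1  (since 196 − 195·1 = 1)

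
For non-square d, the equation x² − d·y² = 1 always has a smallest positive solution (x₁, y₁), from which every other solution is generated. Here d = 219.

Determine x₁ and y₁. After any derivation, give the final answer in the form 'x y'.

74 5

[14; 1,3,1,28] for √219; ℓ=4 ⇒ convergent index 3
step 0: (14, 1)  from 14·(1,0) + (0,1)
step 1: (15, 1)  from 1·(14,1) + (1,0)
step 2: (59, 4)  from 3·(15,1) + (14,1)
step 3: (74, 5)  from 1·(59,4) + (15,1)
(x₁, y₁) = (74, 5);  74² − 219·5² = 1 ✓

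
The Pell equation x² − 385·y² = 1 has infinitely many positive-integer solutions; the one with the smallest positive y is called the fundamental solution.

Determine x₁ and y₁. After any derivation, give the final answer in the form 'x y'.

d=385: √d = [19; 1,1,1,1,1,…,1,1,38] (ℓ=16, even), read p_15/q_15
step 0: (19, 1)  from 19·(1,0) + (0,1)
…
step 2: (39, 2)  from 1·(20,1) + (19,1)
step 3: (59, 3)  from 1·(39,2) + (20,1)
…
step 10: (10262, 523)  from 3·(2747,140) + (2021,103)
…
step 14: (59551, 3035)  from 1·(36280,1849) + (23271,1186)
step 15: (95831, 4884)  from 1·(59551,3035) + (36280,1849)
(x₁, y₁) = (95831, 4884);  95831² − 385·4884² = 1 ✓

95831 4884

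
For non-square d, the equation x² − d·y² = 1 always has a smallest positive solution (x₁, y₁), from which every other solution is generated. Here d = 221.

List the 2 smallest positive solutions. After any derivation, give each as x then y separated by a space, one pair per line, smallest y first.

1665 112
5544449 372960

√221 → a₀=14, period (1,6,2,6,1,28); ℓ=6 even so k=5
k=0  a_k=14  p_k/q_k = 14/1
k=1  a_k=1  p_k/q_k = 15/1
…
k=4  a_k=6  p_k/q_k = 1442/97
k=5  a_k=1  p_k/q_k = 1665/112
→ (1665, 112).  Check: 1665²=2772225, 221·112²=2772224, difference 1.
(1665+112√221)^2 = 5544449 + 372960√221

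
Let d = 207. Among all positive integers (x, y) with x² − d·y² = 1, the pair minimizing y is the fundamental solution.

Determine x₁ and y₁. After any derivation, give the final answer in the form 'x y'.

√207 = [14; 2,1,1,2,1,1,2,28, …], period ℓ=8 (even) → k=7
k=0  a_k=14  p_k/q_k = 14/1
k=1  a_k=2  p_k/q_k = 29/2
…
k=4  a_k=2  p_k/q_k = 187/13
…
k=6  a_k=1  p_k/q_k = 446/31
k=7  a_k=2  p_k/q_k = 1151/80
→ (1151, 80).  Check: 1151²=1324801, 207·80²=1324800, difference 1.

1151 80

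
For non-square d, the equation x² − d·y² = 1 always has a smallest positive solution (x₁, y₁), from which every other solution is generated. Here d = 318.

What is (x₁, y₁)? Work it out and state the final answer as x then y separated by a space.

107 6

[17; 1,4,1,34] for √318; ℓ=4 ⇒ convergent index 3
k=0  a_k=17  p_k/q_k = 17/1
k=1  a_k=1  p_k/q_k = 18/1
k=2  a_k=4  p_k/q_k = 89/5
k=3  a_k=1  p_k/q_k = 107/6
fundamental: x₁=107, y₁=6  (since 11449 − 318·36 = 1)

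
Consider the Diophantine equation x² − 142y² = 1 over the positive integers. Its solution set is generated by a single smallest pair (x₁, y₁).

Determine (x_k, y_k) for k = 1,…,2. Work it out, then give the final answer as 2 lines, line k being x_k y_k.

√142 = [11; 1,10,1,22, …], period ℓ=4 (even) → k=3
a_0=11:  p_0=11·1+0=11,  q_0=11·0+1=1
a_1=1:  p_1=1·11+1=12,  q_1=1·1+0=1
a_2=10:  p_2=10·12+11=131,  q_2=10·1+1=11
a_3=1:  p_3=1·131+12=143,  q_3=1·11+1=12
→ (143, 12).  Check: 143²=20449, 142·12²=20448, difference 1.
n=2: (143,12)∘(143,12) = (143·143+142·12·12, 143·12+12·143) = (40897,3432)

143 12
40897 3432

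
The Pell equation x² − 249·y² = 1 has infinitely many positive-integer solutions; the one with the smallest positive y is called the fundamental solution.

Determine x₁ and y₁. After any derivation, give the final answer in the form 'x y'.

√249 → a₀=15, period (1,3,1,1,5,…,3,1,30); ℓ=16 even so k=15
i=0: a=15 ⇒ p=15, q=1
…
i=8: a=10 ⇒ p=36751, q=2329
…
i=12: a=1 ⇒ p=1017351, q=64472
…
i=14: a=3 ⇒ p=6669699, q=422675
i=15: a=1 ⇒ p=8553815, q=542076
fundamental: x₁=8553815, y₁=542076  (since 73167751054225 − 249·293846389776 = 1)

8553815 542076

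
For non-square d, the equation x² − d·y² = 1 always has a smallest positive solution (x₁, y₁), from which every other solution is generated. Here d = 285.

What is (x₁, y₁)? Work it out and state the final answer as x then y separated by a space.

2431 144

[16; 1,7,2,7,1,32] for √285; ℓ=6 ⇒ convergent index 5
step 0: (16, 1)  from 16·(1,0) + (0,1)
step 1: (17, 1)  from 1·(16,1) + (1,0)
step 2: (135, 8)  from 7·(17,1) + (16,1)
step 3: (287, 17)  from 2·(135,8) + (17,1)
step 4: (2144, 127)  from 7·(287,17) + (135,8)
step 5: (2431, 144)  from 1·(2144,127) + (287,17)
(x₁, y₁) = (2431, 144);  2431² − 285·144² = 1 ✓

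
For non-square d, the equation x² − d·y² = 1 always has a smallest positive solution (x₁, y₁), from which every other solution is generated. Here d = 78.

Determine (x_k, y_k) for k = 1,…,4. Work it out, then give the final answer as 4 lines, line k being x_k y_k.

d=78: √d = [8; 1,4,1,16] (ℓ=4, even), read p_3/q_3
a_0=8:  p_0=8·1+0=8,  q_0=8·0+1=1
…
a_2=4:  p_2=4·9+8=44,  q_2=4·1+1=5
a_3=1:  p_3=1·44+9=53,  q_3=1·5+1=6
(x₁, y₁) = (53, 6);  53² − 78·6² = 1 ✓
(x_2, y_2) = (53·53 + 78·6·6, 53·6 + 6·53) = (5617, 636)
(x_3, y_3) = (53·5617 + 78·6·636, 53·636 + 6·5617) = (595349, 67410)
(x_4, y_4) = (53·595349 + 78·6·67410, 53·67410 + 6·595349) = (63101377, 7144824)

53 6
5617 636
595349 67410
63101377 7144824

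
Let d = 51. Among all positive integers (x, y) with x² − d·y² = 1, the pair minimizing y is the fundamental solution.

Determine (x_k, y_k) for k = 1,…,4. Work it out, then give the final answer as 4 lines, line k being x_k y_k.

√51 → a₀=7, period (7,14); ℓ=2 even so k=1
a_0=7:  p_0=7·1+0=7,  q_0=7·0+1=1
a_1=7:  p_1=7·7+1=50,  q_1=7·1+0=7
→ (50, 7).  Check: 50²=2500, 51·7²=2499, difference 1.
n=2: (50,7)∘(50,7) = (50·50+51·7·7, 50·7+7·50) = (4999,700)
n=3: (4999,700)∘(50,7) = (50·4999+51·7·700, 50·700+7·4999) = (499850,69993)
n=4: (499850,69993)∘(50,7) = (50·499850+51·7·69993, 50·69993+7·499850) = (49980001,6998600)

50 7
4999 700
499850 69993
49980001 6998600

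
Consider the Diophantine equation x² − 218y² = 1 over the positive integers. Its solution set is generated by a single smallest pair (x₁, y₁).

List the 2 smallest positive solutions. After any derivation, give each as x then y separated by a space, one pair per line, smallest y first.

126003 8534
31753512017 2150619204

[14; 1,3,3,1,28] for √218; ℓ=5 ⇒ convergent index 9
i=0: a=14 ⇒ p=14, q=1
i=1: a=1 ⇒ p=15, q=1
i=2: a=3 ⇒ p=59, q=4
…
i=4: a=1 ⇒ p=251, q=17
i=5: a=28 ⇒ p=7220, q=489
i=6: a=1 ⇒ p=7471, q=506
i=7: a=3 ⇒ p=29633, q=2007
i=8: a=3 ⇒ p=96370, q=6527
i=9: a=1 ⇒ p=126003, q=8534
→ (126003, 8534).  Check: 126003²=15876756009, 218·8534²=15876756008, difference 1.
k=2:  x_2 = 126003·126003+218·8534·8534 = 31753512017,  y_2 = 126003·8534+8534·126003 = 2150619204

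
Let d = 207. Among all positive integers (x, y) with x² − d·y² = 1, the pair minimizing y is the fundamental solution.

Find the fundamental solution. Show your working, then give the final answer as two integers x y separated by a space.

d=207: √d = [14; 2,1,1,2,1,1,2,28] (ℓ=8, even), read p_7/q_7
step 0: (14, 1)  from 14·(1,0) + (0,1)
step 1: (29, 2)  from 2·(14,1) + (1,0)
step 2: (43, 3)  from 1·(29,2) + (14,1)
…
step 4: (187, 13)  from 2·(72,5) + (43,3)
…
step 6: (446, 31)  from 1·(259,18) + (187,13)
step 7: (1151, 80)  from 2·(446,31) + (259,18)
(x₁, y₁) = (1151, 80);  1151² − 207·80² = 1 ✓

1151 80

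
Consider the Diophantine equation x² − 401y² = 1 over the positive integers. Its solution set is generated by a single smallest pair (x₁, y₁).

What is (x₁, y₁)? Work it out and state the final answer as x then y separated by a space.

801 40

[20; 40] for √401; ℓ=1 ⇒ convergent index 1
i=0: a=20 ⇒ p=20, q=1
i=1: a=40 ⇒ p=801, q=40
fundamental: x₁=801, y₁=40  (since 641601 − 401·1600 = 1)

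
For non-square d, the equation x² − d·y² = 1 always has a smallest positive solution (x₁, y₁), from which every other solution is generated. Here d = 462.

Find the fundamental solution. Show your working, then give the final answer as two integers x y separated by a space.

√462 = [21; 2,42, …], period ℓ=2 (even) → k=1
i=0: a=21 ⇒ p=21, q=1
i=1: a=2 ⇒ p=43, q=2
→ (43, 2).  Check: 43²=1849, 462·2²=1848, difference 1.

43 2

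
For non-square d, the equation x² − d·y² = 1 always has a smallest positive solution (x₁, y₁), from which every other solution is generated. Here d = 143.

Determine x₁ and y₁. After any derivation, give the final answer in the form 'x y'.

12 1

d=143: √d = [11; 1,22] (ℓ=2, even), read p_1/q_1
step 0: (11, 1)  from 11·(1,0) + (0,1)
step 1: (12, 1)  from 1·(11,1) + (1,0)
(x₁, y₁) = (12, 1);  12² − 143·1² = 1 ✓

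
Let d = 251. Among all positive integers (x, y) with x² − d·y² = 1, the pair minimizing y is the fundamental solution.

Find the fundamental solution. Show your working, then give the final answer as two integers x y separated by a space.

3674890 231957

√251 = [15; 1,5,2,1,2,…,5,1,30, …], period ℓ=14 (even) → k=13
step 0: (15, 1)  from 15·(1,0) + (0,1)
…
step 2: (95, 6)  from 5·(16,1) + (15,1)
step 3: (206, 13)  from 2·(95,6) + (16,1)
step 4: (301, 19)  from 1·(206,13) + (95,6)
…
step 6: (1917, 121)  from 2·(808,51) + (301,19)
step 7: (29563, 1866)  from 15·(1917,121) + (808,51)
step 8: (61043, 3853)  from 2·(29563,1866) + (1917,121)
step 9: (151649, 9572)  from 2·(61043,3853) + (29563,1866)
…
step 11: (577033, 36422)  from 2·(212692,13425) + (151649,9572)
step 12: (3097857, 195535)  from 5·(577033,36422) + (212692,13425)
step 13: (3674890, 231957)  from 1·(3097857,195535) + (577033,36422)
→ (3674890, 231957).  Check: 3674890²=13504816512100, 251·231957²=13504816512099, difference 1.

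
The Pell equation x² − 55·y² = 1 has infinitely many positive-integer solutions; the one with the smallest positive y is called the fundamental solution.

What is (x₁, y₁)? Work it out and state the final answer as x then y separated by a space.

√55 → a₀=7, period (2,2,2,14); ℓ=4 even so k=3
k=0  a_k=7  p_k/q_k = 7/1
k=1  a_k=2  p_k/q_k = 15/2
k=2  a_k=2  p_k/q_k = 37/5
k=3  a_k=2  p_k/q_k = 89/12
→ (89, 12).  Check: 89²=7921, 55·12²=7920, difference 1.

89 12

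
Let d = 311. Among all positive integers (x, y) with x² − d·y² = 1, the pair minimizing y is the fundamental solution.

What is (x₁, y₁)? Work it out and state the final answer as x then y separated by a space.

16883880 957397

d=311: √d = [17; 1,1,1,2,1,…,1,1,34] (ℓ=16, even), read p_15/q_15
i=0: a=17 ⇒ p=17, q=1
i=1: a=1 ⇒ p=18, q=1
i=2: a=1 ⇒ p=35, q=2
i=3: a=1 ⇒ p=53, q=3
i=4: a=2 ⇒ p=141, q=8
…
i=6: a=6 ⇒ p=1305, q=74
i=7: a=3 ⇒ p=4109, q=233
i=8: a=17 ⇒ p=71158, q=4035
i=9: a=3 ⇒ p=217583, q=12338
i=10: a=6 ⇒ p=1376656, q=78063
…
i=14: a=1 ⇒ p=10724507, q=608131
i=15: a=1 ⇒ p=16883880, q=957397
(x₁, y₁) = (16883880, 957397);  16883880² − 311·957397² = 1 ✓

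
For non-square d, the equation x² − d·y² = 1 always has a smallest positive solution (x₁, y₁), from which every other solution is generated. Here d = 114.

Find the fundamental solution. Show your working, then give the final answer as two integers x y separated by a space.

1025 96

√114 → a₀=10, period (1,2,10,2,1,20); ℓ=6 even so k=5
step 0: (10, 1)  from 10·(1,0) + (0,1)
…
step 3: (331, 31)  from 10·(32,3) + (11,1)
step 4: (694, 65)  from 2·(331,31) + (32,3)
step 5: (1025, 96)  from 1·(694,65) + (331,31)
fundamental: x₁=1025, y₁=96  (since 1050625 − 114·9216 = 1)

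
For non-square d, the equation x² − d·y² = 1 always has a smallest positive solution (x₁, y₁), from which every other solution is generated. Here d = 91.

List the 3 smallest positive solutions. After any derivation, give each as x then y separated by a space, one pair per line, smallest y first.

1574 165
4954951 519420
15598184174 1635133995

√91 → a₀=9, period (1,1,5,1,5,1,1,18); ℓ=8 even so k=7
step 0: (9, 1)  from 9·(1,0) + (0,1)
…
step 6: (849, 89)  from 1·(725,76) + (124,13)
step 7: (1574, 165)  from 1·(849,89) + (725,76)
(x₁, y₁) = (1574, 165);  1574² − 91·165² = 1 ✓
k=2:  x_2 = 1574·1574+91·165·165 = 4954951,  y_2 = 1574·165+165·1574 = 519420
k=3:  x_3 = 1574·4954951+91·165·519420 = 15598184174,  y_3 = 1574·519420+165·4954951 = 1635133995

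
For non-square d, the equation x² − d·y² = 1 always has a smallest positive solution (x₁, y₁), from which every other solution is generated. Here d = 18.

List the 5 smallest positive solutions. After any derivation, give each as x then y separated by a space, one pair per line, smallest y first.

√18 → a₀=4, period (4,8); ℓ=2 even so k=1
a_0=4:  p_0=4·1+0=4,  q_0=4·0+1=1
a_1=4:  p_1=4·4+1=17,  q_1=4·1+0=4
→ (17, 4).  Check: 17²=289, 18·4²=288, difference 1.
k=2:  x_2 = 17·17+18·4·4 = 577,  y_2 = 17·4+4·17 = 136
k=3:  x_3 = 17·577+18·4·136 = 19601,  y_3 = 17·136+4·577 = 4620
k=4:  x_4 = 17·19601+18·4·4620 = 665857,  y_4 = 17·4620+4·19601 = 156944
k=5:  x_5 = 17·665857+18·4·156944 = 22619537,  y_5 = 17·156944+4·665857 = 5331476

17 4
577 136
19601 4620
665857 156944
22619537 5331476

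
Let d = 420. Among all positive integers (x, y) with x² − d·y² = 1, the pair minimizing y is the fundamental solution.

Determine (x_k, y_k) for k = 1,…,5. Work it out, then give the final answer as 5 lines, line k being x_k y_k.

[20; 2,40] for √420; ℓ=2 ⇒ convergent index 1
i=0: a=20 ⇒ p=20, q=1
i=1: a=2 ⇒ p=41, q=2
fundamental: x₁=41, y₁=2  (since 1681 − 420·4 = 1)
n=2: (41,2)∘(41,2) = (41·41+420·2·2, 41·2+2·41) = (3361,164)
n=3: (3361,164)∘(41,2) = (41·3361+420·2·164, 41·164+2·3361) = (275561,13446)
n=4: (275561,13446)∘(41,2) = (41·275561+420·2·13446, 41·13446+2·275561) = (22592641,1102408)
n=5: (22592641,1102408)∘(41,2) = (41·22592641+420·2·1102408, 41·1102408+2·22592641) = (1852321001,90384010)

41 2
3361 164
275561 13446
22592641 1102408
1852321001 90384010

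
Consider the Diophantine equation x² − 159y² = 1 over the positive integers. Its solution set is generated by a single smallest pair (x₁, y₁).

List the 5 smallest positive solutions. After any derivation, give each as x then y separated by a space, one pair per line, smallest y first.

√159 → a₀=12, period (1,1,1,1,3,1,1,1,1,24); ℓ=10 even so k=9
a_0=12:  p_0=12·1+0=12,  q_0=12·0+1=1
…
a_2=1:  p_2=1·13+12=25,  q_2=1·1+1=2
…
a_6=1:  p_6=1·227+63=290,  q_6=1·18+5=23
…
a_8=1:  p_8=1·517+290=807,  q_8=1·41+23=64
a_9=1:  p_9=1·807+517=1324,  q_9=1·64+41=105
(x₁, y₁) = (1324, 105);  1324² − 159·105² = 1 ✓
(x_2, y_2) = (1324·1324 + 159·105·105, 1324·105 + 105·1324) = (3505951, 278040)
(x_3, y_3) = (1324·3505951 + 159·105·278040, 1324·278040 + 105·3505951) = (9283756924, 736249815)
(x_4, y_4) = (1324·9283756924 + 159·105·736249815, 1324·736249815 + 105·9283756924) = (24583384828801, 1949589232080)
(x_5, y_5) = (1324·24583384828801 + 159·105·1949589232080, 1324·1949589232080 + 105·24583384828801) = (65096793742908124, 5162511550298025)

1324 105
3505951 278040
9283756924 736249815
24583384828801 1949589232080
65096793742908124 5162511550298025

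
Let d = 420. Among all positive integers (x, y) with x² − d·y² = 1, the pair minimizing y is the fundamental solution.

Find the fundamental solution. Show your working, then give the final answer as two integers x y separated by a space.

√420 → a₀=20, period (2,40); ℓ=2 even so k=1
i=0: a=20 ⇒ p=20, q=1
i=1: a=2 ⇒ p=41, q=2
(x₁, y₁) = (41, 2);  41² − 420·2² = 1 ✓

41 2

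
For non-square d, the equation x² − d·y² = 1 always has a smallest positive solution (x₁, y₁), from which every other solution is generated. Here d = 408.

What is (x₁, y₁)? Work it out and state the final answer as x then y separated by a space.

101 5

d=408: √d = [20; 5,40] (ℓ=2, even), read p_1/q_1
a_0=20:  p_0=20·1+0=20,  q_0=20·0+1=1
a_1=5:  p_1=5·20+1=101,  q_1=5·1+0=5
→ (101, 5).  Check: 101²=10201, 408·5²=10200, difference 1.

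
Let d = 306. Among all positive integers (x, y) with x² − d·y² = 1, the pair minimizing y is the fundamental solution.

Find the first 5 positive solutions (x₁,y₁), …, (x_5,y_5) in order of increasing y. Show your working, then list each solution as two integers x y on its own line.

35 2
2449 140
171395 9798
11995201 685720
839492675 47990602

√306 = [17; 2,34, …], period ℓ=2 (even) → k=1
a_0=17:  p_0=17·1+0=17,  q_0=17·0+1=1
a_1=2:  p_1=2·17+1=35,  q_1=2·1+0=2
fundamental: x₁=35, y₁=2  (since 1225 − 306·4 = 1)
(x_2, y_2) = (35·35 + 306·2·2, 35·2 + 2·35) = (2449, 140)
(x_3, y_3) = (35·2449 + 306·2·140, 35·140 + 2·2449) = (171395, 9798)
(x_4, y_4) = (35·171395 + 306·2·9798, 35·9798 + 2·171395) = (11995201, 685720)
(x_5, y_5) = (35·11995201 + 306·2·685720, 35·685720 + 2·11995201) = (839492675, 47990602)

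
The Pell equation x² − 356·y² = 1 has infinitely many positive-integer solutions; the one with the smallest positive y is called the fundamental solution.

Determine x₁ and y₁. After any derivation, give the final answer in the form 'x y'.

500001 26500

d=356: √d = [18; 1,6,1,1,2,…,6,1,36] (ℓ=14, even), read p_13/q_13
k=0  a_k=18  p_k/q_k = 18/1
k=1  a_k=1  p_k/q_k = 19/1
k=2  a_k=6  p_k/q_k = 132/7
k=3  a_k=1  p_k/q_k = 151/8
…
k=5  a_k=2  p_k/q_k = 717/38
k=6  a_k=1  p_k/q_k = 1000/53
k=7  a_k=8  p_k/q_k = 8717/462
k=8  a_k=1  p_k/q_k = 9717/515
k=9  a_k=2  p_k/q_k = 28151/1492
k=10  a_k=1  p_k/q_k = 37868/2007
…
k=12  a_k=6  p_k/q_k = 433982/23001
k=13  a_k=1  p_k/q_k = 500001/26500
(x₁, y₁) = (500001, 26500);  500001² − 356·26500² = 1 ✓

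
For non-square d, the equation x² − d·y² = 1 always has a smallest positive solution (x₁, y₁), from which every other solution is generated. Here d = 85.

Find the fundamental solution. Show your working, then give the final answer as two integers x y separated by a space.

285769 30996

√85 = [9; 4,1,1,4,18, …], period ℓ=5 (odd) → k=9
i=0: a=9 ⇒ p=9, q=1
i=1: a=4 ⇒ p=37, q=4
i=2: a=1 ⇒ p=46, q=5
…
i=4: a=4 ⇒ p=378, q=41
i=5: a=18 ⇒ p=6887, q=747
…
i=7: a=1 ⇒ p=34813, q=3776
i=8: a=1 ⇒ p=62739, q=6805
i=9: a=4 ⇒ p=285769, q=30996
(x₁, y₁) = (285769, 30996);  285769² − 85·30996² = 1 ✓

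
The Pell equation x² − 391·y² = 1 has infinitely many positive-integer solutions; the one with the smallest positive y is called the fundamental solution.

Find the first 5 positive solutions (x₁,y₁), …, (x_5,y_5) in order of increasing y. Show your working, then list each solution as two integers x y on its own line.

7338680 371133
107712448284799 5447252648880
1580934379957370111960 79951288138564985667
23203943031010998074028940801 1173473838473442730776750240
340572625285638001757449457184853400 17223497977856489447705304337580733

√391 = [19; 1,3,2,2,1,…,3,1,38, …], period ℓ=16 (even) → k=15
a_0=19:  p_0=19·1+0=19,  q_0=19·0+1=1
…
a_2=3:  p_2=3·20+19=79,  q_2=3·1+1=4
a_3=2:  p_3=2·79+20=178,  q_3=2·4+1=9
a_4=2:  p_4=2·178+79=435,  q_4=2·9+4=22
…
a_7=2:  p_7=2·1048+613=2709,  q_7=2·53+31=137
a_8=19:  p_8=19·2709+1048=52519,  q_8=19·137+53=2656
a_9=2:  p_9=2·52519+2709=107747,  q_9=2·2656+137=5449
…
a_12=2:  p_12=2·268013+160266=696292,  q_12=2·13554+8105=35213
…
a_14=3:  p_14=3·1660597+696292=5678083,  q_14=3·83980+35213=287153
a_15=1:  p_15=1·5678083+1660597=7338680,  q_15=1·287153+83980=371133
fundamental: x₁=7338680, y₁=371133  (since 53856224142400 − 391·137739703689 = 1)
(x_2, y_2) = (7338680·7338680 + 391·371133·371133, 7338680·371133 + 371133·7338680) = (107712448284799, 5447252648880)
(x_3, y_3) = (7338680·107712448284799 + 391·371133·5447252648880, 7338680·5447252648880 + 371133·107712448284799) = (1580934379957370111960, 79951288138564985667)
(x_4, y_4) = (7338680·1580934379957370111960 + 391·371133·79951288138564985667, 7338680·79951288138564985667 + 371133·1580934379957370111960) = (23203943031010998074028940801, 1173473838473442730776750240)
(x_5, y_5) = (7338680·23203943031010998074028940801 + 391·371133·1173473838473442730776750240, 7338680·1173473838473442730776750240 + 371133·23203943031010998074028940801) = (340572625285638001757449457184853400, 17223497977856489447705304337580733)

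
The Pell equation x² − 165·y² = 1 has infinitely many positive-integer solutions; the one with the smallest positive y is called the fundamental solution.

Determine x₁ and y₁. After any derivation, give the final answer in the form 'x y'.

√165 = [12; 1,5,2,5,1,24, …], period ℓ=6 (even) → k=5
step 0: (12, 1)  from 12·(1,0) + (0,1)
…
step 4: (912, 71)  from 5·(167,13) + (77,6)
step 5: (1079, 84)  from 1·(912,71) + (167,13)
→ (1079, 84).  Check: 1079²=1164241, 165·84²=1164240, difference 1.

1079 84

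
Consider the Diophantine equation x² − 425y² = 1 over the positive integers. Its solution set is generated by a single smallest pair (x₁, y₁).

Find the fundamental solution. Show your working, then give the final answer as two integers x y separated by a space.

√425 → a₀=20, period (1,1,1,1,1,1,40); ℓ=7 odd so k=13
i=0: a=20 ⇒ p=20, q=1
i=1: a=1 ⇒ p=21, q=1
…
i=5: a=1 ⇒ p=165, q=8
…
i=7: a=40 ⇒ p=10885, q=528
…
i=10: a=1 ⇒ p=33191, q=1610
i=11: a=1 ⇒ p=55229, q=2679
i=12: a=1 ⇒ p=88420, q=4289
i=13: a=1 ⇒ p=143649, q=6968
→ (143649, 6968).  Check: 143649²=20635035201, 425·6968²=20635035200, difference 1.

143649 6968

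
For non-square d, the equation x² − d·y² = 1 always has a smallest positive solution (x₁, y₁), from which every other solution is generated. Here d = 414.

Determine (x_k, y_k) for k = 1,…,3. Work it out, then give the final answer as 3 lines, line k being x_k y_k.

24335 1196
1184384449 58209320
57643991108495 2833047603204

d=414: √d = [20; 2,1,7,2,7,1,2,40] (ℓ=8, even), read p_7/q_7
step 0: (20, 1)  from 20·(1,0) + (0,1)
…
step 3: (468, 23)  from 7·(61,3) + (41,2)
step 4: (997, 49)  from 2·(468,23) + (61,3)
…
step 6: (8444, 415)  from 1·(7447,366) + (997,49)
step 7: (24335, 1196)  from 2·(8444,415) + (7447,366)
fundamental: x₁=24335, y₁=1196  (since 592192225 − 414·1430416 = 1)
n=2: (24335,1196)∘(24335,1196) = (24335·24335+414·1196·1196, 24335·1196+1196·24335) = (1184384449,58209320)
n=3: (1184384449,58209320)∘(24335,1196) = (24335·1184384449+414·1196·58209320, 24335·58209320+1196·1184384449) = (57643991108495,2833047603204)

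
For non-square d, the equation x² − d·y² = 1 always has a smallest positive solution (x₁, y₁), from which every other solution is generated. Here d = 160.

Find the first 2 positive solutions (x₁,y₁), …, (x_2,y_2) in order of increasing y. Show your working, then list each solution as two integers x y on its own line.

721 57
1039681 82194

[12; 1,1,1,5,1,1,1,24] for √160; ℓ=8 ⇒ convergent index 7
i=0: a=12 ⇒ p=12, q=1
…
i=3: a=1 ⇒ p=38, q=3
…
i=6: a=1 ⇒ p=468, q=37
i=7: a=1 ⇒ p=721, q=57
(x₁, y₁) = (721, 57);  721² − 160·57² = 1 ✓
(x_2, y_2) = (721·721 + 160·57·57, 721·57 + 57·721) = (1039681, 82194)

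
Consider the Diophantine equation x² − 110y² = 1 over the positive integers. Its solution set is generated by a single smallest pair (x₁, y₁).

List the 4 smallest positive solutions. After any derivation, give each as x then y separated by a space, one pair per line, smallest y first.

√110 → a₀=10, period (2,20); ℓ=2 even so k=1
i=0: a=10 ⇒ p=10, q=1
i=1: a=2 ⇒ p=21, q=2
fundamental: x₁=21, y₁=2  (since 441 − 110·4 = 1)
(x_2, y_2) = (21·21 + 110·2·2, 21·2 + 2·21) = (881, 84)
(x_3, y_3) = (21·881 + 110·2·84, 21·84 + 2·881) = (36981, 3526)
(x_4, y_4) = (21·36981 + 110·2·3526, 21·3526 + 2·36981) = (1552321, 148008)

21 2
881 84
36981 3526
1552321 148008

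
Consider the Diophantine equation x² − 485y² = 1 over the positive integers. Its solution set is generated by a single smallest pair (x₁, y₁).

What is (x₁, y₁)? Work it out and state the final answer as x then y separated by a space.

969 44

√485 = [22; 44, …], period ℓ=1 (odd) → k=1
a_0=22:  p_0=22·1+0=22,  q_0=22·0+1=1
a_1=44:  p_1=44·22+1=969,  q_1=44·1+0=44
(x₁, y₁) = (969, 44);  969² − 485·44² = 1 ✓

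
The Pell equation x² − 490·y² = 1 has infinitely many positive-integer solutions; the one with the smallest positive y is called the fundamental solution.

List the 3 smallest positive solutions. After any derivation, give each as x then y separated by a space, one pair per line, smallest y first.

1039681 46968
2161873163521 97663474416
4495316905044313921 203077717488555624

√490 → a₀=22, period (7,2,1,4,4,4,1,2,7,44); ℓ=10 even so k=9
k=0  a_k=22  p_k/q_k = 22/1
k=1  a_k=7  p_k/q_k = 155/7
k=2  a_k=2  p_k/q_k = 332/15
…
k=5  a_k=4  p_k/q_k = 9607/434
k=6  a_k=4  p_k/q_k = 40708/1839
k=7  a_k=1  p_k/q_k = 50315/2273
k=8  a_k=2  p_k/q_k = 141338/6385
k=9  a_k=7  p_k/q_k = 1039681/46968
(x₁, y₁) = (1039681, 46968);  1039681² − 490·46968² = 1 ✓
(1039681+46968√490)^2 = 2161873163521 + 97663474416√490
(1039681+46968√490)^3 = 4495316905044313921 + 203077717488555624√490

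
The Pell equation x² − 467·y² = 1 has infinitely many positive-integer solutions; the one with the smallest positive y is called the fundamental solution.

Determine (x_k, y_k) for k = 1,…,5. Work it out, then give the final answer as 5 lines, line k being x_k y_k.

1625626 75225
5285319783751 244575431700
17183906517558380626 795176361465413175
55869210433019434807260001 2585318735566902940613400
181644882158758119549456134390626 8405522709648569143113732563625

[21; 1,1,1,1,3,…,1,1,42] for √467; ℓ=14 ⇒ convergent index 13
a_0=21:  p_0=21·1+0=21,  q_0=21·0+1=1
a_1=1:  p_1=1·21+1=22,  q_1=1·1+0=1
a_2=1:  p_2=1·22+21=43,  q_2=1·1+1=2
…
a_4=1:  p_4=1·65+43=108,  q_4=1·3+2=5
…
a_6=3:  p_6=3·389+108=1275,  q_6=3·18+5=59
a_7=21:  p_7=21·1275+389=27164,  q_7=21·59+18=1257
a_8=3:  p_8=3·27164+1275=82767,  q_8=3·1257+59=3830
a_9=3:  p_9=3·82767+27164=275465,  q_9=3·3830+1257=12747
a_10=1:  p_10=1·275465+82767=358232,  q_10=1·12747+3830=16577
…
a_12=1:  p_12=1·633697+358232=991929,  q_12=1·29324+16577=45901
a_13=1:  p_13=1·991929+633697=1625626,  q_13=1·45901+29324=75225
(x₁, y₁) = (1625626, 75225);  1625626² − 467·75225² = 1 ✓
(x_2, y_2) = (1625626·1625626 + 467·75225·75225, 1625626·75225 + 75225·1625626) = (5285319783751, 244575431700)
(x_3, y_3) = (1625626·5285319783751 + 467·75225·244575431700, 1625626·244575431700 + 75225·5285319783751) = (17183906517558380626, 795176361465413175)
(x_4, y_4) = (1625626·17183906517558380626 + 467·75225·795176361465413175, 1625626·795176361465413175 + 75225·17183906517558380626) = (55869210433019434807260001, 2585318735566902940613400)
(x_5, y_5) = (1625626·55869210433019434807260001 + 467·75225·2585318735566902940613400, 1625626·2585318735566902940613400 + 75225·55869210433019434807260001) = (181644882158758119549456134390626, 8405522709648569143113732563625)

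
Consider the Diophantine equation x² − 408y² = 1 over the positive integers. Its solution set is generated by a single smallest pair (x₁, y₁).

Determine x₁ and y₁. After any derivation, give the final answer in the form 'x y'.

101 5

√408 = [20; 5,40, …], period ℓ=2 (even) → k=1
i=0: a=20 ⇒ p=20, q=1
i=1: a=5 ⇒ p=101, q=5
fundamental: x₁=101, y₁=5  (since 10201 − 408·25 = 1)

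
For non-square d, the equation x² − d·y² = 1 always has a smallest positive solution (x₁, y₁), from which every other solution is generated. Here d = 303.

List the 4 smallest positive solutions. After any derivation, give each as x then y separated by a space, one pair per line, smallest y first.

d=303: √d = [17; 2,2,5,2,2,34] (ℓ=6, even), read p_5/q_5
a_0=17:  p_0=17·1+0=17,  q_0=17·0+1=1
a_1=2:  p_1=2·17+1=35,  q_1=2·1+0=2
…
a_4=2:  p_4=2·470+87=1027,  q_4=2·27+5=59
a_5=2:  p_5=2·1027+470=2524,  q_5=2·59+27=145
→ (2524, 145).  Check: 2524²=6370576, 303·145²=6370575, difference 1.
(2524+145√303)^2 = 12741151 + 731960√303
(2524+145√303)^3 = 64317327724 + 3694933935√303
(2524+145√303)^4 = 324673857609601 + 18652025771920√303

2524 145
12741151 731960
64317327724 3694933935
324673857609601 18652025771920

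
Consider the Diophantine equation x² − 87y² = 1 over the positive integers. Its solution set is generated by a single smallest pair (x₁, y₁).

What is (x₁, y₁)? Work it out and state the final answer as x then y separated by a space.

28 3

√87 → a₀=9, period (3,18); ℓ=2 even so k=1
k=0  a_k=9  p_k/q_k = 9/1
k=1  a_k=3  p_k/q_k = 28/3
(x₁, y₁) = (28, 3);  28² − 87·3² = 1 ✓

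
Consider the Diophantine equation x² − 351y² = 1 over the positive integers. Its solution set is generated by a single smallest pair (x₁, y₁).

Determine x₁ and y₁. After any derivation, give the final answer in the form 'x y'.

[18; 1,2,1,3,2,2,2,3,1,2,1,36] for √351; ℓ=12 ⇒ convergent index 11
step 0: (18, 1)  from 18·(1,0) + (0,1)
…
step 2: (56, 3)  from 2·(19,1) + (18,1)
step 3: (75, 4)  from 1·(56,3) + (19,1)
step 4: (281, 15)  from 3·(75,4) + (56,3)
step 5: (637, 34)  from 2·(281,15) + (75,4)
…
step 8: (12796, 683)  from 3·(3747,200) + (1555,83)
…
step 10: (45882, 2449)  from 2·(16543,883) + (12796,683)
step 11: (62425, 3332)  from 1·(45882,2449) + (16543,883)
→ (62425, 3332).  Check: 62425²=3896880625, 351·3332²=3896880624, difference 1.

62425 3332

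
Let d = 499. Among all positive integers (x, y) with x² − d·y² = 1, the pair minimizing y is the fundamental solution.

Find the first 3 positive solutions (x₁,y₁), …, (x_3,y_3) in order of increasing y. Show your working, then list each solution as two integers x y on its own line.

[22; 2,1,21,1,2,44] for √499; ℓ=6 ⇒ convergent index 5
k=0  a_k=22  p_k/q_k = 22/1
…
k=2  a_k=1  p_k/q_k = 67/3
…
k=4  a_k=1  p_k/q_k = 1519/68
k=5  a_k=2  p_k/q_k = 4490/201
→ (4490, 201).  Check: 4490²=20160100, 499·201²=20160099, difference 1.
(4490+201√499)^2 = 40320199 + 1804980√499
(4490+201√499)^3 = 362075382530 + 16208720199√499

4490 201
40320199 1804980
362075382530 16208720199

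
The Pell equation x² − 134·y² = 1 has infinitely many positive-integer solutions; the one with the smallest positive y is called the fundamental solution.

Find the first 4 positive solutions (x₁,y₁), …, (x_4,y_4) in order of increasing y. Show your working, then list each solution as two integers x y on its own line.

145925 12606
42588211249 3679061100
12429369452874725 1073733982022394
3627511474778900280001 313369262649556627800

d=134: √d = [11; 1,1,2,1,3,…,1,1,22] (ℓ=14, even), read p_13/q_13
a_0=11:  p_0=11·1+0=11,  q_0=11·0+1=1
…
a_3=2:  p_3=2·23+12=58,  q_3=2·2+1=5
a_4=1:  p_4=1·58+23=81,  q_4=1·5+2=7
a_5=3:  p_5=3·81+58=301,  q_5=3·7+5=26
…
a_8=1:  p_8=1·4121+382=4503,  q_8=1·356+33=389
a_9=3:  p_9=3·4503+4121=17630,  q_9=3·389+356=1523
a_10=1:  p_10=1·17630+4503=22133,  q_10=1·1523+389=1912
…
a_12=1:  p_12=1·61896+22133=84029,  q_12=1·5347+1912=7259
a_13=1:  p_13=1·84029+61896=145925,  q_13=1·7259+5347=12606
(x₁, y₁) = (145925, 12606);  145925² − 134·12606² = 1 ✓
(x_2, y_2) = (145925·145925 + 134·12606·12606, 145925·12606 + 12606·145925) = (42588211249, 3679061100)
(x_3, y_3) = (145925·42588211249 + 134·12606·3679061100, 145925·3679061100 + 12606·42588211249) = (12429369452874725, 1073733982022394)
(x_4, y_4) = (145925·12429369452874725 + 134·12606·1073733982022394, 145925·1073733982022394 + 12606·12429369452874725) = (3627511474778900280001, 313369262649556627800)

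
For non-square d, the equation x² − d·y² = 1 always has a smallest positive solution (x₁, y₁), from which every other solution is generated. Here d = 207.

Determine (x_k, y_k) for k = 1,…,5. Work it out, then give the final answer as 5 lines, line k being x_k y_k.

1151 80
2649601 184160
6099380351 423936240
14040770918401 975901040320
32321848554778751 2246523770880400

√207 → a₀=14, period (2,1,1,2,1,1,2,28); ℓ=8 even so k=7
a_0=14:  p_0=14·1+0=14,  q_0=14·0+1=1
a_1=2:  p_1=2·14+1=29,  q_1=2·1+0=2
a_2=1:  p_2=1·29+14=43,  q_2=1·2+1=3
…
a_6=1:  p_6=1·259+187=446,  q_6=1·18+13=31
a_7=2:  p_7=2·446+259=1151,  q_7=2·31+18=80
fundamental: x₁=1151, y₁=80  (since 1324801 − 207·6400 = 1)
(1151+80√207)^2 = 2649601 + 184160√207
(1151+80√207)^3 = 6099380351 + 423936240√207
(1151+80√207)^4 = 14040770918401 + 975901040320√207
(1151+80√207)^5 = 32321848554778751 + 2246523770880400√207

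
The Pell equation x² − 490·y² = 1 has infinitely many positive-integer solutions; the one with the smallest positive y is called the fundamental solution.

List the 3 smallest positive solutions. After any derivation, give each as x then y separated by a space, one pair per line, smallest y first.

[22; 7,2,1,4,4,4,1,2,7,44] for √490; ℓ=10 ⇒ convergent index 9
i=0: a=22 ⇒ p=22, q=1
…
i=4: a=4 ⇒ p=2280, q=103
…
i=6: a=4 ⇒ p=40708, q=1839
i=7: a=1 ⇒ p=50315, q=2273
i=8: a=2 ⇒ p=141338, q=6385
i=9: a=7 ⇒ p=1039681, q=46968
fundamental: x₁=1039681, y₁=46968  (since 1080936581761 − 490·2205993024 = 1)
k=2:  x_2 = 1039681·1039681+490·46968·46968 = 2161873163521,  y_2 = 1039681·46968+46968·1039681 = 97663474416
k=3:  x_3 = 1039681·2161873163521+490·46968·97663474416 = 4495316905044313921,  y_3 = 1039681·97663474416+46968·2161873163521 = 203077717488555624

1039681 46968
2161873163521 97663474416
4495316905044313921 203077717488555624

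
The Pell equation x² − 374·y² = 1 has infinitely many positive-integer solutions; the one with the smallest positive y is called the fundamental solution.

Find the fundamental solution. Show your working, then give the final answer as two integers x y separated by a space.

3365 174

d=374: √d = [19; 2,1,18,1,2,38] (ℓ=6, even), read p_5/q_5
k=0  a_k=19  p_k/q_k = 19/1
…
k=2  a_k=1  p_k/q_k = 58/3
k=3  a_k=18  p_k/q_k = 1083/56
k=4  a_k=1  p_k/q_k = 1141/59
k=5  a_k=2  p_k/q_k = 3365/174
fundamental: x₁=3365, y₁=174  (since 11323225 − 374·30276 = 1)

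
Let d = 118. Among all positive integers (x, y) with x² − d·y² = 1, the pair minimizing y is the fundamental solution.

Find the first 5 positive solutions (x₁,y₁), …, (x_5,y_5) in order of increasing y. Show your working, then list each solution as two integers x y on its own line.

306917 28254
188396089777 17343265836
115643925371868101 10645886241146970
70986173286526887819457 6534806934930865917144
43573726693046301732396700037 4011286680085707263143023126

d=118: √d = [10; 1,6,3,2,10,2,3,6,1,20] (ℓ=10, even), read p_9/q_9
i=0: a=10 ⇒ p=10, q=1
…
i=3: a=3 ⇒ p=239, q=22
i=4: a=2 ⇒ p=554, q=51
…
i=6: a=2 ⇒ p=12112, q=1115
…
i=8: a=6 ⇒ p=264802, q=24377
i=9: a=1 ⇒ p=306917, q=28254
→ (306917, 28254).  Check: 306917²=94198044889, 118·28254²=94198044888, difference 1.
k=2:  x_2 = 306917·306917+118·28254·28254 = 188396089777,  y_2 = 306917·28254+28254·306917 = 17343265836
k=3:  x_3 = 306917·188396089777+118·28254·17343265836 = 115643925371868101,  y_3 = 306917·17343265836+28254·188396089777 = 10645886241146970
k=4:  x_4 = 306917·115643925371868101+118·28254·10645886241146970 = 70986173286526887819457,  y_4 = 306917·10645886241146970+28254·115643925371868101 = 6534806934930865917144
k=5:  x_5 = 306917·70986173286526887819457+118·28254·6534806934930865917144 = 43573726693046301732396700037,  y_5 = 306917·6534806934930865917144+28254·70986173286526887819457 = 4011286680085707263143023126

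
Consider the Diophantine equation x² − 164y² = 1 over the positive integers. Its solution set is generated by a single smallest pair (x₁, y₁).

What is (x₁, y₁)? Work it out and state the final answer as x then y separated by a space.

[12; 1,4,6,4,1,24] for √164; ℓ=6 ⇒ convergent index 5
k=0  a_k=12  p_k/q_k = 12/1
…
k=2  a_k=4  p_k/q_k = 64/5
k=3  a_k=6  p_k/q_k = 397/31
k=4  a_k=4  p_k/q_k = 1652/129
k=5  a_k=1  p_k/q_k = 2049/160
fundamental: x₁=2049, y₁=160  (since 4198401 − 164·25600 = 1)

2049 160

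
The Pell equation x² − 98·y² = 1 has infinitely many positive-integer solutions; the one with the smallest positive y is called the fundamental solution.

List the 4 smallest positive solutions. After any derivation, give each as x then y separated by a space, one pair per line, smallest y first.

√98 → a₀=9, period (1,8,1,18); ℓ=4 even so k=3
k=0  a_k=9  p_k/q_k = 9/1
k=1  a_k=1  p_k/q_k = 10/1
k=2  a_k=8  p_k/q_k = 89/9
k=3  a_k=1  p_k/q_k = 99/10
→ (99, 10).  Check: 99²=9801, 98·10²=9800, difference 1.
k=2:  x_2 = 99·99+98·10·10 = 19601,  y_2 = 99·10+10·99 = 1980
k=3:  x_3 = 99·19601+98·10·1980 = 3880899,  y_3 = 99·1980+10·19601 = 392030
k=4:  x_4 = 99·3880899+98·10·392030 = 768398401,  y_4 = 99·392030+10·3880899 = 77619960

99 10
19601 1980
3880899 392030
768398401 77619960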